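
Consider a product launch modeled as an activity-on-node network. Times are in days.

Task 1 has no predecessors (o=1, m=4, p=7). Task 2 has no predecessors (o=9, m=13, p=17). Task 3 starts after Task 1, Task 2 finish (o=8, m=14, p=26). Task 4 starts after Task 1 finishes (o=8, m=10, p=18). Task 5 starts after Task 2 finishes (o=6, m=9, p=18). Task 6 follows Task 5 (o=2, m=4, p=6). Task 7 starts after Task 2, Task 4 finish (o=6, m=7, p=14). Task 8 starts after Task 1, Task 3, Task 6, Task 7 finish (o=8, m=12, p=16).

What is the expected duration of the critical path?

40 days

te_Task 1 = (1 + 4·4 + 7)/6 = 24/6 = 4
te_Task 2 = (9 + 4·13 + 17)/6 = 78/6 = 13
te_Task 3 = (8 + 4·14 + 26)/6 = 90/6 = 15
te_Task 4 = (8 + 4·10 + 18)/6 = 66/6 = 11
te_Task 5 = (6 + 4·9 + 18)/6 = 60/6 = 10
te_Task 6 = (2 + 4·4 + 6)/6 = 24/6 = 4
te_Task 7 = (6 + 4·7 + 14)/6 = 48/6 = 8
te_Task 8 = (8 + 4·12 + 16)/6 = 72/6 = 12

Forward pass:
ES_Task 1 = 0; EF_Task 1 = 4
ES_Task 2 = 0; EF_Task 2 = 13
ES_Task 3 = max(EF_Task 1=4, EF_Task 2=13) = 13; EF_Task 3 = 13+15 = 28
ES_Task 4 = 4; EF_Task 4 = 4+11 = 15
ES_Task 5 = 13; EF_Task 5 = 13+10 = 23
ES_Task 6 = 23; EF_Task 6 = 23+4 = 27
ES_Task 7 = max(EF_Task 2=13, EF_Task 4=15) = 15; EF_Task 7 = 15+8 = 23
ES_Task 8 = max(EF_Task 1=4, EF_Task 3=28, EF_Task 6=27, EF_Task 7=23) = 28; EF_Task 8 = 28+12 = 40
Expected project duration μ = 40 days. Critical path: Task 2 → Task 3 → Task 8.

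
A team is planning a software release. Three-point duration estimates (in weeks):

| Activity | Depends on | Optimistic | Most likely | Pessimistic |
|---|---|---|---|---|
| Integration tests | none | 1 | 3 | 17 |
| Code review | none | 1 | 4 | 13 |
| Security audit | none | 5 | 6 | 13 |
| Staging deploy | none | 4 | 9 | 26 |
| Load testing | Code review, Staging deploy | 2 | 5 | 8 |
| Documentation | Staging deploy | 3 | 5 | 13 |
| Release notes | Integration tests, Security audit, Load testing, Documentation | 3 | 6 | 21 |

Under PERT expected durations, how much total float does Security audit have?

10 weeks

te_Integration tests = (1 + 4·3 + 17)/6 = 30/6 = 5
te_Code review = (1 + 4·4 + 13)/6 = 30/6 = 5
te_Security audit = (5 + 4·6 + 13)/6 = 42/6 = 7
te_Staging deploy = (4 + 4·9 + 26)/6 = 66/6 = 11
te_Load testing = (2 + 4·5 + 8)/6 = 30/6 = 5
te_Documentation = (3 + 4·5 + 13)/6 = 36/6 = 6
te_Release notes = (3 + 4·6 + 21)/6 = 48/6 = 8

Forward pass:
ES_Integration tests = 0; EF_Integration tests = 5
ES_Code review = 0; EF_Code review = 5
ES_Security audit = 0; EF_Security audit = 7
ES_Staging deploy = 0; EF_Staging deploy = 11
ES_Load testing = max(EF_Code review=5, EF_Staging deploy=11) = 11; EF_Load testing = 11+5 = 16
ES_Documentation = 11; EF_Documentation = 11+6 = 17
ES_Release notes = max(EF_Integration tests=5, EF_Security audit=7, EF_Load testing=16, EF_Documentation=17) = 17; EF_Release notes = 17+8 = 25
Expected project duration μ = 25 weeks. Critical path: Staging deploy → Documentation → Release notes.

Backward pass:
LF_Release notes = 25; LS_Release notes = 25−8 = 17
LF_Documentation = LS_Release notes = 17; LS_Documentation = 17−6 = 11
LF_Load testing = LS_Release notes = 17; LS_Load testing = 17−5 = 12
LF_Staging deploy = min(LS_Load testing=12, LS_Documentation=11) = 11; LS_Staging deploy = 11−11 = 0
LF_Security audit = LS_Release notes = 17; LS_Security audit = 17−7 = 10
LF_Code review = LS_Load testing = 12; LS_Code review = 12−5 = 7
LF_Integration tests = LS_Release notes = 17; LS_Integration tests = 17−5 = 12
Slack_Security audit = LS_Security audit − ES_Security audit = 10 − 0 = 10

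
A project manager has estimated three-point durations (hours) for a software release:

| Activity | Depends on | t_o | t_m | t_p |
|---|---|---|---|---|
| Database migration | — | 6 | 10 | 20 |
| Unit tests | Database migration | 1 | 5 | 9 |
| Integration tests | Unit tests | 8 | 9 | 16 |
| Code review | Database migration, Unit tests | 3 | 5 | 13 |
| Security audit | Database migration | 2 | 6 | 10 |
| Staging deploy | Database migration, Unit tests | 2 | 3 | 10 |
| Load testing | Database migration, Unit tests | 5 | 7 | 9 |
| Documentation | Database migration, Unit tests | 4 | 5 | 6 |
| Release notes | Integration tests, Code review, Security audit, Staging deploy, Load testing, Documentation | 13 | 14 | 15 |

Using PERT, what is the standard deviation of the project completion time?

3.02 hours

te_Database migration = (6 + 4·10 + 20)/6 = 66/6 = 11; σ²_Database migration = ((20−6)/6)² = 5.444
te_Unit tests = (1 + 4·5 + 9)/6 = 30/6 = 5; σ²_Unit tests = ((9−1)/6)² = 1.778
te_Integration tests = (8 + 4·9 + 16)/6 = 60/6 = 10; σ²_Integration tests = ((16−8)/6)² = 1.778
te_Code review = (3 + 4·5 + 13)/6 = 36/6 = 6; σ²_Code review = ((13−3)/6)² = 2.778
te_Security audit = (2 + 4·6 + 10)/6 = 36/6 = 6; σ²_Security audit = ((10−2)/6)² = 1.778
te_Staging deploy = (2 + 4·3 + 10)/6 = 24/6 = 4; σ²_Staging deploy = ((10−2)/6)² = 1.778
te_Load testing = (5 + 4·7 + 9)/6 = 42/6 = 7; σ²_Load testing = ((9−5)/6)² = 0.444
te_Documentation = (4 + 4·5 + 6)/6 = 30/6 = 5; σ²_Documentation = ((6−4)/6)² = 0.111
te_Release notes = (13 + 4·14 + 15)/6 = 84/6 = 14; σ²_Release notes = ((15−13)/6)² = 0.111

Forward pass:
ES_Database migration = 0; EF_Database migration = 11
ES_Unit tests = 11; EF_Unit tests = 11+5 = 16
ES_Integration tests = 16; EF_Integration tests = 16+10 = 26
ES_Code review = max(EF_Database migration=11, EF_Unit tests=16) = 16; EF_Code review = 16+6 = 22
ES_Security audit = 11; EF_Security audit = 11+6 = 17
ES_Staging deploy = max(EF_Database migration=11, EF_Unit tests=16) = 16; EF_Staging deploy = 16+4 = 20
ES_Load testing = max(EF_Database migration=11, EF_Unit tests=16) = 16; EF_Load testing = 16+7 = 23
ES_Documentation = max(EF_Database migration=11, EF_Unit tests=16) = 16; EF_Documentation = 16+5 = 21
ES_Release notes = max(EF_Integration tests=26, EF_Code review=22, EF_Security audit=17, EF_Staging deploy=20, EF_Load testing=23, EF_Documentation=21) = 26; EF_Release notes = 26+14 = 40
Expected project duration μ = 40 hours. Critical path: Database migration → Unit tests → Integration tests → Release notes.

Variance along critical path = 5.444 + 1.778 + 1.778 + 0.111 = 9.111
σ = √9.111 = 3.018 hours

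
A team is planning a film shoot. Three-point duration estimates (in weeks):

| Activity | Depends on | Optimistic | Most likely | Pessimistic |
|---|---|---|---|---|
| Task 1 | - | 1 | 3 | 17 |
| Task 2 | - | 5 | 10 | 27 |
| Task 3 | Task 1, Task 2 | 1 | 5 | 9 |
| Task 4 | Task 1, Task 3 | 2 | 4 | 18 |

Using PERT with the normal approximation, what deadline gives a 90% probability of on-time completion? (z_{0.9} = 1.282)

te_Task 1 = (1 + 4·3 + 17)/6 = 30/6 = 5; σ²_Task 1 = ((17−1)/6)² = 7.111
te_Task 2 = (5 + 4·10 + 27)/6 = 72/6 = 12; σ²_Task 2 = ((27−5)/6)² = 13.444
te_Task 3 = (1 + 4·5 + 9)/6 = 30/6 = 5; σ²_Task 3 = ((9−1)/6)² = 1.778
te_Task 4 = (2 + 4·4 + 18)/6 = 36/6 = 6; σ²_Task 4 = ((18−2)/6)² = 7.111

Forward pass:
ES_Task 1 = 0; EF_Task 1 = 5
ES_Task 2 = 0; EF_Task 2 = 12
ES_Task 3 = max(EF_Task 1=5, EF_Task 2=12) = 12; EF_Task 3 = 12+5 = 17
ES_Task 4 = max(EF_Task 1=5, EF_Task 3=17) = 17; EF_Task 4 = 17+6 = 23
Expected project duration μ = 23 weeks. Critical path: Task 2 → Task 3 → Task 4.

Variance along critical path = 13.444 + 1.778 + 7.111 = 22.333; σ = 4.726 weeks.
D = μ + z·σ = 23 + 1.282·4.726 = 29.1 weeks

29.1 weeks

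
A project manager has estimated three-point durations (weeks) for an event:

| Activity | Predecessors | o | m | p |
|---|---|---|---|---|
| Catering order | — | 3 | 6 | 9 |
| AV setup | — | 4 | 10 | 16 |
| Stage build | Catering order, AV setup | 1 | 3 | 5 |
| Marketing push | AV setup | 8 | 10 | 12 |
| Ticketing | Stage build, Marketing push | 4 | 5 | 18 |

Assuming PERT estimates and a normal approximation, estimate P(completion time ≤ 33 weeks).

te_Catering order = (3 + 4·6 + 9)/6 = 36/6 = 6; σ²_Catering order = ((9−3)/6)² = 1.000
te_AV setup = (4 + 4·10 + 16)/6 = 60/6 = 10; σ²_AV setup = ((16−4)/6)² = 4.000
te_Stage build = (1 + 4·3 + 5)/6 = 18/6 = 3; σ²_Stage build = ((5−1)/6)² = 0.444
te_Marketing push = (8 + 4·10 + 12)/6 = 60/6 = 10; σ²_Marketing push = ((12−8)/6)² = 0.444
te_Ticketing = (4 + 4·5 + 18)/6 = 42/6 = 7; σ²_Ticketing = ((18−4)/6)² = 5.444

Forward pass:
ES_Catering order = 0; EF_Catering order = 6
ES_AV setup = 0; EF_AV setup = 10
ES_Stage build = max(EF_Catering order=6, EF_AV setup=10) = 10; EF_Stage build = 10+3 = 13
ES_Marketing push = 10; EF_Marketing push = 10+10 = 20
ES_Ticketing = max(EF_Stage build=13, EF_Marketing push=20) = 20; EF_Ticketing = 20+7 = 27
Expected project duration μ = 27 weeks. Critical path: AV setup → Marketing push → Ticketing.

Variance along critical path = 4.000 + 0.444 + 5.444 = 9.889; σ = √9.889 = 3.145 weeks.
Z = (33 − 27) / 3.145 = 1.908
P(T ≤ 33) = Φ(1.908) ≈ 0.972

0.972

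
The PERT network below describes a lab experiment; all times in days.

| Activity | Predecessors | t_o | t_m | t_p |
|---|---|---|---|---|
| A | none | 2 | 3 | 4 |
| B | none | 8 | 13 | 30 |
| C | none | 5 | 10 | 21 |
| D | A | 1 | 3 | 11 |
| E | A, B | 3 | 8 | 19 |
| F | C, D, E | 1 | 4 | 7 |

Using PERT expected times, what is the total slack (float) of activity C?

13 days

te_A = (2 + 4·3 + 4)/6 = 18/6 = 3
te_B = (8 + 4·13 + 30)/6 = 90/6 = 15
te_C = (5 + 4·10 + 21)/6 = 66/6 = 11
te_D = (1 + 4·3 + 11)/6 = 24/6 = 4
te_E = (3 + 4·8 + 19)/6 = 54/6 = 9
te_F = (1 + 4·4 + 7)/6 = 24/6 = 4

Forward pass:
ES_A = 0; EF_A = 3
ES_B = 0; EF_B = 15
ES_C = 0; EF_C = 11
ES_D = 3; EF_D = 3+4 = 7
ES_E = max(EF_A=3, EF_B=15) = 15; EF_E = 15+9 = 24
ES_F = max(EF_C=11, EF_D=7, EF_E=24) = 24; EF_F = 24+4 = 28
Expected project duration μ = 28 days. Critical path: B → E → F.

Backward pass:
LF_F = 28; LS_F = 28−4 = 24
LF_E = LS_F = 24; LS_E = 24−9 = 15
LF_D = LS_F = 24; LS_D = 24−4 = 20
LF_C = LS_F = 24; LS_C = 24−11 = 13
LF_B = LS_E = 15; LS_B = 15−15 = 0
LF_A = min(LS_D=20, LS_E=15) = 15; LS_A = 15−3 = 12
Slack_C = LS_C − ES_C = 13 − 0 = 13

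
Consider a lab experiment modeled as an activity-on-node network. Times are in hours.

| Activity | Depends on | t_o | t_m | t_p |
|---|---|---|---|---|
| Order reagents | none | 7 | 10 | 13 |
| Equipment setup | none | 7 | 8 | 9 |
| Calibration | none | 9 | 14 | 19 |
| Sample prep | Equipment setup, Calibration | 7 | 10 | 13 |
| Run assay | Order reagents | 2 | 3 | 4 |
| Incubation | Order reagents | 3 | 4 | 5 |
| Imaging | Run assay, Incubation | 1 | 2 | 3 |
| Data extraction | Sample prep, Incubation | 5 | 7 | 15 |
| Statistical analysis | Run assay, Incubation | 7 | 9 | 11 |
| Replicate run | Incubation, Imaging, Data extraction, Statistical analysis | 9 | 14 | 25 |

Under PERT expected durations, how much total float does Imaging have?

te_Order reagents = (7 + 4·10 + 13)/6 = 60/6 = 10
te_Equipment setup = (7 + 4·8 + 9)/6 = 48/6 = 8
te_Calibration = (9 + 4·14 + 19)/6 = 84/6 = 14
te_Sample prep = (7 + 4·10 + 13)/6 = 60/6 = 10
te_Run assay = (2 + 4·3 + 4)/6 = 18/6 = 3
te_Incubation = (3 + 4·4 + 5)/6 = 24/6 = 4
te_Imaging = (1 + 4·2 + 3)/6 = 12/6 = 2
te_Data extraction = (5 + 4·7 + 15)/6 = 48/6 = 8
te_Statistical analysis = (7 + 4·9 + 11)/6 = 54/6 = 9
te_Replicate run = (9 + 4·14 + 25)/6 = 90/6 = 15

Forward pass:
ES_Order reagents = 0; EF_Order reagents = 10
ES_Equipment setup = 0; EF_Equipment setup = 8
ES_Calibration = 0; EF_Calibration = 14
ES_Sample prep = max(EF_Equipment setup=8, EF_Calibration=14) = 14; EF_Sample prep = 14+10 = 24
ES_Run assay = 10; EF_Run assay = 10+3 = 13
ES_Incubation = 10; EF_Incubation = 10+4 = 14
ES_Imaging = max(EF_Run assay=13, EF_Incubation=14) = 14; EF_Imaging = 14+2 = 16
ES_Data extraction = max(EF_Sample prep=24, EF_Incubation=14) = 24; EF_Data extraction = 24+8 = 32
ES_Statistical analysis = max(EF_Run assay=13, EF_Incubation=14) = 14; EF_Statistical analysis = 14+9 = 23
ES_Replicate run = max(EF_Incubation=14, EF_Imaging=16, EF_Data extraction=32, EF_Statistical analysis=23) = 32; EF_Replicate run = 32+15 = 47
Expected project duration μ = 47 hours. Critical path: Calibration → Sample prep → Data extraction → Replicate run.

Backward pass:
LF_Replicate run = 47; LS_Replicate run = 47−15 = 32
LF_Statistical analysis = LS_Replicate run = 32; LS_Statistical analysis = 32−9 = 23
LF_Data extraction = LS_Replicate run = 32; LS_Data extraction = 32−8 = 24
LF_Imaging = LS_Replicate run = 32; LS_Imaging = 32−2 = 30
LF_Incubation = min(LS_Imaging=30, LS_Data extraction=24, LS_Statistical analysis=23, LS_Replicate run=32) = 23; LS_Incubation = 23−4 = 19
LF_Run assay = min(LS_Imaging=30, LS_Statistical analysis=23) = 23; LS_Run assay = 23−3 = 20
LF_Sample prep = LS_Data extraction = 24; LS_Sample prep = 24−10 = 14
LF_Calibration = LS_Sample prep = 14; LS_Calibration = 14−14 = 0
LF_Equipment setup = LS_Sample prep = 14; LS_Equipment setup = 14−8 = 6
LF_Order reagents = min(LS_Run assay=20, LS_Incubation=19) = 19; LS_Order reagents = 19−10 = 9
Slack_Imaging = LS_Imaging − ES_Imaging = 30 − 14 = 16

16 hours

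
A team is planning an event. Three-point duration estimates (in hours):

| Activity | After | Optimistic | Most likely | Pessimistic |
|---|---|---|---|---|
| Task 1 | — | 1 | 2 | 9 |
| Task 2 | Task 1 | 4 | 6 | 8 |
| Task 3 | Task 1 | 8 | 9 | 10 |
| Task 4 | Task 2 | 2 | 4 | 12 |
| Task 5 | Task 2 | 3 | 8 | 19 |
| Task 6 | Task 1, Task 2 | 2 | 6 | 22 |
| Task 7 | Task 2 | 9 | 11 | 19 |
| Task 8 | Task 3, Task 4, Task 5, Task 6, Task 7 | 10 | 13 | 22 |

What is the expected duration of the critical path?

35 hours

te_Task 1 = (1 + 4·2 + 9)/6 = 18/6 = 3
te_Task 2 = (4 + 4·6 + 8)/6 = 36/6 = 6
te_Task 3 = (8 + 4·9 + 10)/6 = 54/6 = 9
te_Task 4 = (2 + 4·4 + 12)/6 = 30/6 = 5
te_Task 5 = (3 + 4·8 + 19)/6 = 54/6 = 9
te_Task 6 = (2 + 4·6 + 22)/6 = 48/6 = 8
te_Task 7 = (9 + 4·11 + 19)/6 = 72/6 = 12
te_Task 8 = (10 + 4·13 + 22)/6 = 84/6 = 14

Forward pass:
ES_Task 1 = 0; EF_Task 1 = 3
ES_Task 2 = 3; EF_Task 2 = 3+6 = 9
ES_Task 3 = 3; EF_Task 3 = 3+9 = 12
ES_Task 4 = 9; EF_Task 4 = 9+5 = 14
ES_Task 5 = 9; EF_Task 5 = 9+9 = 18
ES_Task 6 = max(EF_Task 1=3, EF_Task 2=9) = 9; EF_Task 6 = 9+8 = 17
ES_Task 7 = 9; EF_Task 7 = 9+12 = 21
ES_Task 8 = max(EF_Task 3=12, EF_Task 4=14, EF_Task 5=18, EF_Task 6=17, EF_Task 7=21) = 21; EF_Task 8 = 21+14 = 35
Expected project duration μ = 35 hours. Critical path: Task 1 → Task 2 → Task 7 → Task 8.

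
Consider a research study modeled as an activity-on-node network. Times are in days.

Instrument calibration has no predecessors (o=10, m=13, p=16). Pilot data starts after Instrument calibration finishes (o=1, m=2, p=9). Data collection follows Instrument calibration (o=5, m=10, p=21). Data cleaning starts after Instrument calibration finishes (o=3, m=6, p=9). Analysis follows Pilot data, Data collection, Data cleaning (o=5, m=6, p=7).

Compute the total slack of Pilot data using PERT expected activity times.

8 days

te_Instrument calibration = (10 + 4·13 + 16)/6 = 78/6 = 13
te_Pilot data = (1 + 4·2 + 9)/6 = 18/6 = 3
te_Data collection = (5 + 4·10 + 21)/6 = 66/6 = 11
te_Data cleaning = (3 + 4·6 + 9)/6 = 36/6 = 6
te_Analysis = (5 + 4·6 + 7)/6 = 36/6 = 6

Forward pass:
ES_Instrument calibration = 0; EF_Instrument calibration = 13
ES_Pilot data = 13; EF_Pilot data = 13+3 = 16
ES_Data collection = 13; EF_Data collection = 13+11 = 24
ES_Data cleaning = 13; EF_Data cleaning = 13+6 = 19
ES_Analysis = max(EF_Pilot data=16, EF_Data collection=24, EF_Data cleaning=19) = 24; EF_Analysis = 24+6 = 30
Expected project duration μ = 30 days. Critical path: Instrument calibration → Data collection → Analysis.

Backward pass:
LF_Analysis = 30; LS_Analysis = 30−6 = 24
LF_Data cleaning = LS_Analysis = 24; LS_Data cleaning = 24−6 = 18
LF_Data collection = LS_Analysis = 24; LS_Data collection = 24−11 = 13
LF_Pilot data = LS_Analysis = 24; LS_Pilot data = 24−3 = 21
LF_Instrument calibration = min(LS_Pilot data=21, LS_Data collection=13, LS_Data cleaning=18) = 13; LS_Instrument calibration = 13−13 = 0
Slack_Pilot data = LS_Pilot data − ES_Pilot data = 21 − 13 = 8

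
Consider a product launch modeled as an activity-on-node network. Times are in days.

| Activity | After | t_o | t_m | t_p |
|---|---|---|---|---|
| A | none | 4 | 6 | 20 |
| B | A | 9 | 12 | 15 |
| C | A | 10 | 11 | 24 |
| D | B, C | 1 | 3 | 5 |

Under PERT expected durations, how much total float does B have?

te_A = (4 + 4·6 + 20)/6 = 48/6 = 8
te_B = (9 + 4·12 + 15)/6 = 72/6 = 12
te_C = (10 + 4·11 + 24)/6 = 78/6 = 13
te_D = (1 + 4·3 + 5)/6 = 18/6 = 3

Forward pass:
ES_A = 0; EF_A = 8
ES_B = 8; EF_B = 8+12 = 20
ES_C = 8; EF_C = 8+13 = 21
ES_D = max(EF_B=20, EF_C=21) = 21; EF_D = 21+3 = 24
Expected project duration μ = 24 days. Critical path: A → C → D.

Backward pass:
LF_D = 24; LS_D = 24−3 = 21
LF_C = LS_D = 21; LS_C = 21−13 = 8
LF_B = LS_D = 21; LS_B = 21−12 = 9
LF_A = min(LS_B=9, LS_C=8) = 8; LS_A = 8−8 = 0
Slack_B = LS_B − ES_B = 9 − 8 = 1

1 days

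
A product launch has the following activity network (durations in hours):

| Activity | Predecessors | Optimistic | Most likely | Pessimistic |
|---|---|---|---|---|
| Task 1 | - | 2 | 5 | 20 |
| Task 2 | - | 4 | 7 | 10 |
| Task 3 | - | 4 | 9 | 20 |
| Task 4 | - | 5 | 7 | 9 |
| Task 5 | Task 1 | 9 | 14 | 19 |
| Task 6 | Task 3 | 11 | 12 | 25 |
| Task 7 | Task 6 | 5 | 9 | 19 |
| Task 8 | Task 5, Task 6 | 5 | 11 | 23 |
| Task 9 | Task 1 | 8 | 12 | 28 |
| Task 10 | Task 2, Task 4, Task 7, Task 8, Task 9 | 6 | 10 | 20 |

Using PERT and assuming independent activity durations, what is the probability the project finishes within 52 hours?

te_Task 1 = (2 + 4·5 + 20)/6 = 42/6 = 7; σ²_Task 1 = ((20−2)/6)² = 9.000
te_Task 2 = (4 + 4·7 + 10)/6 = 42/6 = 7; σ²_Task 2 = ((10−4)/6)² = 1.000
te_Task 3 = (4 + 4·9 + 20)/6 = 60/6 = 10; σ²_Task 3 = ((20−4)/6)² = 7.111
te_Task 4 = (5 + 4·7 + 9)/6 = 42/6 = 7; σ²_Task 4 = ((9−5)/6)² = 0.444
te_Task 5 = (9 + 4·14 + 19)/6 = 84/6 = 14; σ²_Task 5 = ((19−9)/6)² = 2.778
te_Task 6 = (11 + 4·12 + 25)/6 = 84/6 = 14; σ²_Task 6 = ((25−11)/6)² = 5.444
te_Task 7 = (5 + 4·9 + 19)/6 = 60/6 = 10; σ²_Task 7 = ((19−5)/6)² = 5.444
te_Task 8 = (5 + 4·11 + 23)/6 = 72/6 = 12; σ²_Task 8 = ((23−5)/6)² = 9.000
te_Task 9 = (8 + 4·12 + 28)/6 = 84/6 = 14; σ²_Task 9 = ((28−8)/6)² = 11.111
te_Task 10 = (6 + 4·10 + 20)/6 = 66/6 = 11; σ²_Task 10 = ((20−6)/6)² = 5.444

Forward pass:
ES_Task 1 = 0; EF_Task 1 = 7
ES_Task 2 = 0; EF_Task 2 = 7
ES_Task 3 = 0; EF_Task 3 = 10
ES_Task 4 = 0; EF_Task 4 = 7
ES_Task 5 = 7; EF_Task 5 = 7+14 = 21
ES_Task 6 = 10; EF_Task 6 = 10+14 = 24
ES_Task 7 = 24; EF_Task 7 = 24+10 = 34
ES_Task 8 = max(EF_Task 5=21, EF_Task 6=24) = 24; EF_Task 8 = 24+12 = 36
ES_Task 9 = 7; EF_Task 9 = 7+14 = 21
ES_Task 10 = max(EF_Task 2=7, EF_Task 4=7, EF_Task 7=34, EF_Task 8=36, EF_Task 9=21) = 36; EF_Task 10 = 36+11 = 47
Expected project duration μ = 47 hours. Critical path: Task 3 → Task 6 → Task 8 → Task 10.

Variance along critical path = 7.111 + 5.444 + 9.000 + 5.444 = 27.000; σ = √27.000 = 5.196 hours.
Z = (52 − 47) / 5.196 = 0.962
P(T ≤ 52) = Φ(0.962) ≈ 0.832

0.832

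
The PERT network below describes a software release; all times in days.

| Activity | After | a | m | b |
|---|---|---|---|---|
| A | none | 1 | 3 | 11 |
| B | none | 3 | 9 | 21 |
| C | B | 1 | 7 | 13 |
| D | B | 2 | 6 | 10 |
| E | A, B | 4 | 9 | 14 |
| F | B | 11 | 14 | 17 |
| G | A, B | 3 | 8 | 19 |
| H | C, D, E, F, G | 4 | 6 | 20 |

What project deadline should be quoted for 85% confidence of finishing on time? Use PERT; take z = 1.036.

te_A = (1 + 4·3 + 11)/6 = 24/6 = 4; σ²_A = ((11−1)/6)² = 2.778
te_B = (3 + 4·9 + 21)/6 = 60/6 = 10; σ²_B = ((21−3)/6)² = 9.000
te_C = (1 + 4·7 + 13)/6 = 42/6 = 7; σ²_C = ((13−1)/6)² = 4.000
te_D = (2 + 4·6 + 10)/6 = 36/6 = 6; σ²_D = ((10−2)/6)² = 1.778
te_E = (4 + 4·9 + 14)/6 = 54/6 = 9; σ²_E = ((14−4)/6)² = 2.778
te_F = (11 + 4·14 + 17)/6 = 84/6 = 14; σ²_F = ((17−11)/6)² = 1.000
te_G = (3 + 4·8 + 19)/6 = 54/6 = 9; σ²_G = ((19−3)/6)² = 7.111
te_H = (4 + 4·6 + 20)/6 = 48/6 = 8; σ²_H = ((20−4)/6)² = 7.111

Forward pass:
ES_A = 0; EF_A = 4
ES_B = 0; EF_B = 10
ES_C = 10; EF_C = 10+7 = 17
ES_D = 10; EF_D = 10+6 = 16
ES_E = max(EF_A=4, EF_B=10) = 10; EF_E = 10+9 = 19
ES_F = 10; EF_F = 10+14 = 24
ES_G = max(EF_A=4, EF_B=10) = 10; EF_G = 10+9 = 19
ES_H = max(EF_C=17, EF_D=16, EF_E=19, EF_F=24, EF_G=19) = 24; EF_H = 24+8 = 32
Expected project duration μ = 32 days. Critical path: B → F → H.

Variance along critical path = 9.000 + 1.000 + 7.111 = 17.111; σ = 4.137 days.
D = μ + z·σ = 32 + 1.036·4.137 = 36.3 days

36.3 days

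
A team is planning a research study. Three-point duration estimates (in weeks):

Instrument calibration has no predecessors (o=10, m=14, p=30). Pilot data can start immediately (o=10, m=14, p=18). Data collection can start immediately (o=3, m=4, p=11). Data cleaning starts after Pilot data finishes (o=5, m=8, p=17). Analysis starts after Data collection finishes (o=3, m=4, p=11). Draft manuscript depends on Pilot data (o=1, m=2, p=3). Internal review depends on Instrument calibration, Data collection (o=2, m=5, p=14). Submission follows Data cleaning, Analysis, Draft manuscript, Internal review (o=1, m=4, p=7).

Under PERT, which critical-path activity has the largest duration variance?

te_Instrument calibration = (10 + 4·14 + 30)/6 = 96/6 = 16; σ²_Instrument calibration = ((30−10)/6)² = 11.111
te_Pilot data = (10 + 4·14 + 18)/6 = 84/6 = 14; σ²_Pilot data = ((18−10)/6)² = 1.778
te_Data collection = (3 + 4·4 + 11)/6 = 30/6 = 5; σ²_Data collection = ((11−3)/6)² = 1.778
te_Data cleaning = (5 + 4·8 + 17)/6 = 54/6 = 9; σ²_Data cleaning = ((17−5)/6)² = 4.000
te_Analysis = (3 + 4·4 + 11)/6 = 30/6 = 5; σ²_Analysis = ((11−3)/6)² = 1.778
te_Draft manuscript = (1 + 4·2 + 3)/6 = 12/6 = 2; σ²_Draft manuscript = ((3−1)/6)² = 0.111
te_Internal review = (2 + 4·5 + 14)/6 = 36/6 = 6; σ²_Internal review = ((14−2)/6)² = 4.000
te_Submission = (1 + 4·4 + 7)/6 = 24/6 = 4; σ²_Submission = ((7−1)/6)² = 1.000

Forward pass:
ES_Instrument calibration = 0; EF_Instrument calibration = 16
ES_Pilot data = 0; EF_Pilot data = 14
ES_Data collection = 0; EF_Data collection = 5
ES_Data cleaning = 14; EF_Data cleaning = 14+9 = 23
ES_Analysis = 5; EF_Analysis = 5+5 = 10
ES_Draft manuscript = 14; EF_Draft manuscript = 14+2 = 16
ES_Internal review = max(EF_Instrument calibration=16, EF_Data collection=5) = 16; EF_Internal review = 16+6 = 22
ES_Submission = max(EF_Data cleaning=23, EF_Analysis=10, EF_Draft manuscript=16, EF_Internal review=22) = 23; EF_Submission = 23+4 = 27
Expected project duration μ = 27 weeks. Critical path: Pilot data → Data cleaning → Submission.

Variances on critical path: σ²_Pilot data=1.778, σ²_Data cleaning=4.000, σ²_Submission=1.000.
Largest is σ²_Data cleaning = 4.000.

Data cleaning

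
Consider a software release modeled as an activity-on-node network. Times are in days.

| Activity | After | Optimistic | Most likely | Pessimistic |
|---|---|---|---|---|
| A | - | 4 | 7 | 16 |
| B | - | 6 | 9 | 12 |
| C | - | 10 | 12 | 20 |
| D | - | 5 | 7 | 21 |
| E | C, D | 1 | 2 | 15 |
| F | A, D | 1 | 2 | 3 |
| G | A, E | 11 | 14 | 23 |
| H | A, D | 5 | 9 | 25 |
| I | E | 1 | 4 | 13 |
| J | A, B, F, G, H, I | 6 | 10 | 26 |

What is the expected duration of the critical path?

te_A = (4 + 4·7 + 16)/6 = 48/6 = 8
te_B = (6 + 4·9 + 12)/6 = 54/6 = 9
te_C = (10 + 4·12 + 20)/6 = 78/6 = 13
te_D = (5 + 4·7 + 21)/6 = 54/6 = 9
te_E = (1 + 4·2 + 15)/6 = 24/6 = 4
te_F = (1 + 4·2 + 3)/6 = 12/6 = 2
te_G = (11 + 4·14 + 23)/6 = 90/6 = 15
te_H = (5 + 4·9 + 25)/6 = 66/6 = 11
te_I = (1 + 4·4 + 13)/6 = 30/6 = 5
te_J = (6 + 4·10 + 26)/6 = 72/6 = 12

Forward pass:
ES_A = 0; EF_A = 8
ES_B = 0; EF_B = 9
ES_C = 0; EF_C = 13
ES_D = 0; EF_D = 9
ES_E = max(EF_C=13, EF_D=9) = 13; EF_E = 13+4 = 17
ES_F = max(EF_A=8, EF_D=9) = 9; EF_F = 9+2 = 11
ES_G = max(EF_A=8, EF_E=17) = 17; EF_G = 17+15 = 32
ES_H = max(EF_A=8, EF_D=9) = 9; EF_H = 9+11 = 20
ES_I = 17; EF_I = 17+5 = 22
ES_J = max(EF_A=8, EF_B=9, EF_F=11, EF_G=32, EF_H=20, EF_I=22) = 32; EF_J = 32+12 = 44
Expected project duration μ = 44 days. Critical path: C → E → G → J.

44 days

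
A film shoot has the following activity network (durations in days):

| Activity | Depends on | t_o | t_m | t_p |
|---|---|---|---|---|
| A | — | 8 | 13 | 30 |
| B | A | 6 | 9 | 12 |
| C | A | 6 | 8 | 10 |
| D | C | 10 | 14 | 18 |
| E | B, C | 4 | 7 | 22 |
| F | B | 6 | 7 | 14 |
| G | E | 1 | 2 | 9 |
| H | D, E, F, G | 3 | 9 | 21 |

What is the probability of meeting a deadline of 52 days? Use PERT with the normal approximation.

0.843

te_A = (8 + 4·13 + 30)/6 = 90/6 = 15; σ²_A = ((30−8)/6)² = 13.444
te_B = (6 + 4·9 + 12)/6 = 54/6 = 9; σ²_B = ((12−6)/6)² = 1.000
te_C = (6 + 4·8 + 10)/6 = 48/6 = 8; σ²_C = ((10−6)/6)² = 0.444
te_D = (10 + 4·14 + 18)/6 = 84/6 = 14; σ²_D = ((18−10)/6)² = 1.778
te_E = (4 + 4·7 + 22)/6 = 54/6 = 9; σ²_E = ((22−4)/6)² = 9.000
te_F = (6 + 4·7 + 14)/6 = 48/6 = 8; σ²_F = ((14−6)/6)² = 1.778
te_G = (1 + 4·2 + 9)/6 = 18/6 = 3; σ²_G = ((9−1)/6)² = 1.778
te_H = (3 + 4·9 + 21)/6 = 60/6 = 10; σ²_H = ((21−3)/6)² = 9.000

Forward pass:
ES_A = 0; EF_A = 15
ES_B = 15; EF_B = 15+9 = 24
ES_C = 15; EF_C = 15+8 = 23
ES_D = 23; EF_D = 23+14 = 37
ES_E = max(EF_B=24, EF_C=23) = 24; EF_E = 24+9 = 33
ES_F = 24; EF_F = 24+8 = 32
ES_G = 33; EF_G = 33+3 = 36
ES_H = max(EF_D=37, EF_E=33, EF_F=32, EF_G=36) = 37; EF_H = 37+10 = 47
Expected project duration μ = 47 days. Critical path: A → C → D → H.

Variance along critical path = 13.444 + 0.444 + 1.778 + 9.000 = 24.667; σ = √24.667 = 4.967 days.
Z = (52 − 47) / 4.967 = 1.007
P(T ≤ 52) = Φ(1.007) ≈ 0.843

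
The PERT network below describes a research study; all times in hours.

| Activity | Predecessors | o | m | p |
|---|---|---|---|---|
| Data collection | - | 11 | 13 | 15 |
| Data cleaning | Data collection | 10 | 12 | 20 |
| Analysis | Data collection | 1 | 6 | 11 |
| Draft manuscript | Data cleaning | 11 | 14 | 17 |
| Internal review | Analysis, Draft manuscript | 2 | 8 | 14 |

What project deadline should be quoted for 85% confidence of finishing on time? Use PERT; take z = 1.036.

51.0 hours

te_Data collection = (11 + 4·13 + 15)/6 = 78/6 = 13; σ²_Data collection = ((15−11)/6)² = 0.444
te_Data cleaning = (10 + 4·12 + 20)/6 = 78/6 = 13; σ²_Data cleaning = ((20−10)/6)² = 2.778
te_Analysis = (1 + 4·6 + 11)/6 = 36/6 = 6; σ²_Analysis = ((11−1)/6)² = 2.778
te_Draft manuscript = (11 + 4·14 + 17)/6 = 84/6 = 14; σ²_Draft manuscript = ((17−11)/6)² = 1.000
te_Internal review = (2 + 4·8 + 14)/6 = 48/6 = 8; σ²_Internal review = ((14−2)/6)² = 4.000

Forward pass:
ES_Data collection = 0; EF_Data collection = 13
ES_Data cleaning = 13; EF_Data cleaning = 13+13 = 26
ES_Analysis = 13; EF_Analysis = 13+6 = 19
ES_Draft manuscript = 26; EF_Draft manuscript = 26+14 = 40
ES_Internal review = max(EF_Analysis=19, EF_Draft manuscript=40) = 40; EF_Internal review = 40+8 = 48
Expected project duration μ = 48 hours. Critical path: Data collection → Data cleaning → Draft manuscript → Internal review.

Variance along critical path = 0.444 + 2.778 + 1.000 + 4.000 = 8.222; σ = 2.867 hours.
D = μ + z·σ = 48 + 1.036·2.867 = 51.0 hours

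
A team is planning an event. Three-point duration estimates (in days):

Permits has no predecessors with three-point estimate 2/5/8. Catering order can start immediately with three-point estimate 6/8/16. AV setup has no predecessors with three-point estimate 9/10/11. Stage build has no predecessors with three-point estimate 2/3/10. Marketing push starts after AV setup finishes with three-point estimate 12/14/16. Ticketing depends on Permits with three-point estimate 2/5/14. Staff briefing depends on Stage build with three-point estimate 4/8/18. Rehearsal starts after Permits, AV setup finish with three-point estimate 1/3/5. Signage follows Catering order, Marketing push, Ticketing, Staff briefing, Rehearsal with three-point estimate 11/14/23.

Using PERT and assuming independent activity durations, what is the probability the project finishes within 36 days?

0.080

te_Permits = (2 + 4·5 + 8)/6 = 30/6 = 5; σ²_Permits = ((8−2)/6)² = 1.000
te_Catering order = (6 + 4·8 + 16)/6 = 54/6 = 9; σ²_Catering order = ((16−6)/6)² = 2.778
te_AV setup = (9 + 4·10 + 11)/6 = 60/6 = 10; σ²_AV setup = ((11−9)/6)² = 0.111
te_Stage build = (2 + 4·3 + 10)/6 = 24/6 = 4; σ²_Stage build = ((10−2)/6)² = 1.778
te_Marketing push = (12 + 4·14 + 16)/6 = 84/6 = 14; σ²_Marketing push = ((16−12)/6)² = 0.444
te_Ticketing = (2 + 4·5 + 14)/6 = 36/6 = 6; σ²_Ticketing = ((14−2)/6)² = 4.000
te_Staff briefing = (4 + 4·8 + 18)/6 = 54/6 = 9; σ²_Staff briefing = ((18−4)/6)² = 5.444
te_Rehearsal = (1 + 4·3 + 5)/6 = 18/6 = 3; σ²_Rehearsal = ((5−1)/6)² = 0.444
te_Signage = (11 + 4·14 + 23)/6 = 90/6 = 15; σ²_Signage = ((23−11)/6)² = 4.000

Forward pass:
ES_Permits = 0; EF_Permits = 5
ES_Catering order = 0; EF_Catering order = 9
ES_AV setup = 0; EF_AV setup = 10
ES_Stage build = 0; EF_Stage build = 4
ES_Marketing push = 10; EF_Marketing push = 10+14 = 24
ES_Ticketing = 5; EF_Ticketing = 5+6 = 11
ES_Staff briefing = 4; EF_Staff briefing = 4+9 = 13
ES_Rehearsal = max(EF_Permits=5, EF_AV setup=10) = 10; EF_Rehearsal = 10+3 = 13
ES_Signage = max(EF_Catering order=9, EF_Marketing push=24, EF_Ticketing=11, EF_Staff briefing=13, EF_Rehearsal=13) = 24; EF_Signage = 24+15 = 39
Expected project duration μ = 39 days. Critical path: AV setup → Marketing push → Signage.

Variance along critical path = 0.111 + 0.444 + 4.000 = 4.556; σ = √4.556 = 2.134 days.
Z = (36 − 39) / 2.134 = -1.406
P(T ≤ 36) = Φ(-1.406) ≈ 0.080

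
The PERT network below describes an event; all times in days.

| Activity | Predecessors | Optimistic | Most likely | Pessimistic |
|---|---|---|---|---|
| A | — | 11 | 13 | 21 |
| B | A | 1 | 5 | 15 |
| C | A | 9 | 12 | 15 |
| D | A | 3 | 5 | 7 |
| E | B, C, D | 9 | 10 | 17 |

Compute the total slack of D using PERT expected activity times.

7 days

te_A = (11 + 4·13 + 21)/6 = 84/6 = 14
te_B = (1 + 4·5 + 15)/6 = 36/6 = 6
te_C = (9 + 4·12 + 15)/6 = 72/6 = 12
te_D = (3 + 4·5 + 7)/6 = 30/6 = 5
te_E = (9 + 4·10 + 17)/6 = 66/6 = 11

Forward pass:
ES_A = 0; EF_A = 14
ES_B = 14; EF_B = 14+6 = 20
ES_C = 14; EF_C = 14+12 = 26
ES_D = 14; EF_D = 14+5 = 19
ES_E = max(EF_B=20, EF_C=26, EF_D=19) = 26; EF_E = 26+11 = 37
Expected project duration μ = 37 days. Critical path: A → C → E.

Backward pass:
LF_E = 37; LS_E = 37−11 = 26
LF_D = LS_E = 26; LS_D = 26−5 = 21
LF_C = LS_E = 26; LS_C = 26−12 = 14
LF_B = LS_E = 26; LS_B = 26−6 = 20
LF_A = min(LS_B=20, LS_C=14, LS_D=21) = 14; LS_A = 14−14 = 0
Slack_D = LS_D − ES_D = 21 − 14 = 7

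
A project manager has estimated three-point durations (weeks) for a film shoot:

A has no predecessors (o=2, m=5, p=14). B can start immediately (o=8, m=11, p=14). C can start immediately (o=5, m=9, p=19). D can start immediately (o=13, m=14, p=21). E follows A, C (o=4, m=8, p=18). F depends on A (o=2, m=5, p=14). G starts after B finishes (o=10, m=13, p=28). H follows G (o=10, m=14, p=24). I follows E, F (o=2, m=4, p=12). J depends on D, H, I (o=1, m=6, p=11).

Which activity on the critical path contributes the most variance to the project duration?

te_A = (2 + 4·5 + 14)/6 = 36/6 = 6; σ²_A = ((14−2)/6)² = 4.000
te_B = (8 + 4·11 + 14)/6 = 66/6 = 11; σ²_B = ((14−8)/6)² = 1.000
te_C = (5 + 4·9 + 19)/6 = 60/6 = 10; σ²_C = ((19−5)/6)² = 5.444
te_D = (13 + 4·14 + 21)/6 = 90/6 = 15; σ²_D = ((21−13)/6)² = 1.778
te_E = (4 + 4·8 + 18)/6 = 54/6 = 9; σ²_E = ((18−4)/6)² = 5.444
te_F = (2 + 4·5 + 14)/6 = 36/6 = 6; σ²_F = ((14−2)/6)² = 4.000
te_G = (10 + 4·13 + 28)/6 = 90/6 = 15; σ²_G = ((28−10)/6)² = 9.000
te_H = (10 + 4·14 + 24)/6 = 90/6 = 15; σ²_H = ((24−10)/6)² = 5.444
te_I = (2 + 4·4 + 12)/6 = 30/6 = 5; σ²_I = ((12−2)/6)² = 2.778
te_J = (1 + 4·6 + 11)/6 = 36/6 = 6; σ²_J = ((11−1)/6)² = 2.778

Forward pass:
ES_A = 0; EF_A = 6
ES_B = 0; EF_B = 11
ES_C = 0; EF_C = 10
ES_D = 0; EF_D = 15
ES_E = max(EF_A=6, EF_C=10) = 10; EF_E = 10+9 = 19
ES_F = 6; EF_F = 6+6 = 12
ES_G = 11; EF_G = 11+15 = 26
ES_H = 26; EF_H = 26+15 = 41
ES_I = max(EF_E=19, EF_F=12) = 19; EF_I = 19+5 = 24
ES_J = max(EF_D=15, EF_H=41, EF_I=24) = 41; EF_J = 41+6 = 47
Expected project duration μ = 47 weeks. Critical path: B → G → H → J.

Variances on critical path: σ²_B=1.000, σ²_G=9.000, σ²_H=5.444, σ²_J=2.778.
Largest is σ²_G = 9.000.

G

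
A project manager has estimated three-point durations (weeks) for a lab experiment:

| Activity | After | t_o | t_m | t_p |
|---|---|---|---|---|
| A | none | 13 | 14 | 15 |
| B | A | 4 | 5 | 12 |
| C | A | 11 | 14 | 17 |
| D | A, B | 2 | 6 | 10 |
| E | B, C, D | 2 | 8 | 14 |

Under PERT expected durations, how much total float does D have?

te_A = (13 + 4·14 + 15)/6 = 84/6 = 14
te_B = (4 + 4·5 + 12)/6 = 36/6 = 6
te_C = (11 + 4·14 + 17)/6 = 84/6 = 14
te_D = (2 + 4·6 + 10)/6 = 36/6 = 6
te_E = (2 + 4·8 + 14)/6 = 48/6 = 8

Forward pass:
ES_A = 0; EF_A = 14
ES_B = 14; EF_B = 14+6 = 20
ES_C = 14; EF_C = 14+14 = 28
ES_D = max(EF_A=14, EF_B=20) = 20; EF_D = 20+6 = 26
ES_E = max(EF_B=20, EF_C=28, EF_D=26) = 28; EF_E = 28+8 = 36
Expected project duration μ = 36 weeks. Critical path: A → C → E.

Backward pass:
LF_E = 36; LS_E = 36−8 = 28
LF_D = LS_E = 28; LS_D = 28−6 = 22
LF_C = LS_E = 28; LS_C = 28−14 = 14
LF_B = min(LS_D=22, LS_E=28) = 22; LS_B = 22−6 = 16
LF_A = min(LS_B=16, LS_C=14, LS_D=22) = 14; LS_A = 14−14 = 0
Slack_D = LS_D − ES_D = 22 − 20 = 2

2 weeks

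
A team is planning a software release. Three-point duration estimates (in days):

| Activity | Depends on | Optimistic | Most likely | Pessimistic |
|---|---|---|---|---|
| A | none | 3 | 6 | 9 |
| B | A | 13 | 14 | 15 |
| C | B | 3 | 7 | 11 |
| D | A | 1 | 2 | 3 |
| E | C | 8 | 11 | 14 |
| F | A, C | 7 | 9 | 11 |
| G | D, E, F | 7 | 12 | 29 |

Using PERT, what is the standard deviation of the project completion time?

4.16 days

te_A = (3 + 4·6 + 9)/6 = 36/6 = 6; σ²_A = ((9−3)/6)² = 1.000
te_B = (13 + 4·14 + 15)/6 = 84/6 = 14; σ²_B = ((15−13)/6)² = 0.111
te_C = (3 + 4·7 + 11)/6 = 42/6 = 7; σ²_C = ((11−3)/6)² = 1.778
te_D = (1 + 4·2 + 3)/6 = 12/6 = 2; σ²_D = ((3−1)/6)² = 0.111
te_E = (8 + 4·11 + 14)/6 = 66/6 = 11; σ²_E = ((14−8)/6)² = 1.000
te_F = (7 + 4·9 + 11)/6 = 54/6 = 9; σ²_F = ((11−7)/6)² = 0.444
te_G = (7 + 4·12 + 29)/6 = 84/6 = 14; σ²_G = ((29−7)/6)² = 13.444

Forward pass:
ES_A = 0; EF_A = 6
ES_B = 6; EF_B = 6+14 = 20
ES_C = 20; EF_C = 20+7 = 27
ES_D = 6; EF_D = 6+2 = 8
ES_E = 27; EF_E = 27+11 = 38
ES_F = max(EF_A=6, EF_C=27) = 27; EF_F = 27+9 = 36
ES_G = max(EF_D=8, EF_E=38, EF_F=36) = 38; EF_G = 38+14 = 52
Expected project duration μ = 52 days. Critical path: A → B → C → E → G.

Variance along critical path = 1.000 + 0.111 + 1.778 + 1.000 + 13.444 = 17.333
σ = √17.333 = 4.163 days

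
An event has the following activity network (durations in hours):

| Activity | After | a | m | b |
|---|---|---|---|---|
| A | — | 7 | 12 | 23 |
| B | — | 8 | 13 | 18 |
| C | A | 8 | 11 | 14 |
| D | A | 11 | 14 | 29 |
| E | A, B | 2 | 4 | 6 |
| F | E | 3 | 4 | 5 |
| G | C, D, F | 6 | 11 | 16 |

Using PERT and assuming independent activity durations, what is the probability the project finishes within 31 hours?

0.019

te_A = (7 + 4·12 + 23)/6 = 78/6 = 13; σ²_A = ((23−7)/6)² = 7.111
te_B = (8 + 4·13 + 18)/6 = 78/6 = 13; σ²_B = ((18−8)/6)² = 2.778
te_C = (8 + 4·11 + 14)/6 = 66/6 = 11; σ²_C = ((14−8)/6)² = 1.000
te_D = (11 + 4·14 + 29)/6 = 96/6 = 16; σ²_D = ((29−11)/6)² = 9.000
te_E = (2 + 4·4 + 6)/6 = 24/6 = 4; σ²_E = ((6−2)/6)² = 0.444
te_F = (3 + 4·4 + 5)/6 = 24/6 = 4; σ²_F = ((5−3)/6)² = 0.111
te_G = (6 + 4·11 + 16)/6 = 66/6 = 11; σ²_G = ((16−6)/6)² = 2.778

Forward pass:
ES_A = 0; EF_A = 13
ES_B = 0; EF_B = 13
ES_C = 13; EF_C = 13+11 = 24
ES_D = 13; EF_D = 13+16 = 29
ES_E = max(EF_A=13, EF_B=13) = 13; EF_E = 13+4 = 17
ES_F = 17; EF_F = 17+4 = 21
ES_G = max(EF_C=24, EF_D=29, EF_F=21) = 29; EF_G = 29+11 = 40
Expected project duration μ = 40 hours. Critical path: A → D → G.

Variance along critical path = 7.111 + 9.000 + 2.778 = 18.889; σ = √18.889 = 4.346 hours.
Z = (31 − 40) / 4.346 = -2.071
P(T ≤ 31) = Φ(-2.071) ≈ 0.019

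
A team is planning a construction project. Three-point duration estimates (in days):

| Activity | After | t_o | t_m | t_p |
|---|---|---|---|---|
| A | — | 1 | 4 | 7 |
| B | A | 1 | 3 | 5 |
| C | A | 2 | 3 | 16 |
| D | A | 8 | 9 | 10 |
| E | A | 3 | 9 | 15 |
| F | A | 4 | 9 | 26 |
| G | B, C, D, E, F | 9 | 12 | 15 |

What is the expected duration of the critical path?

te_A = (1 + 4·4 + 7)/6 = 24/6 = 4
te_B = (1 + 4·3 + 5)/6 = 18/6 = 3
te_C = (2 + 4·3 + 16)/6 = 30/6 = 5
te_D = (8 + 4·9 + 10)/6 = 54/6 = 9
te_E = (3 + 4·9 + 15)/6 = 54/6 = 9
te_F = (4 + 4·9 + 26)/6 = 66/6 = 11
te_G = (9 + 4·12 + 15)/6 = 72/6 = 12

Forward pass:
ES_A = 0; EF_A = 4
ES_B = 4; EF_B = 4+3 = 7
ES_C = 4; EF_C = 4+5 = 9
ES_D = 4; EF_D = 4+9 = 13
ES_E = 4; EF_E = 4+9 = 13
ES_F = 4; EF_F = 4+11 = 15
ES_G = max(EF_B=7, EF_C=9, EF_D=13, EF_E=13, EF_F=15) = 15; EF_G = 15+12 = 27
Expected project duration μ = 27 days. Critical path: A → F → G.

27 days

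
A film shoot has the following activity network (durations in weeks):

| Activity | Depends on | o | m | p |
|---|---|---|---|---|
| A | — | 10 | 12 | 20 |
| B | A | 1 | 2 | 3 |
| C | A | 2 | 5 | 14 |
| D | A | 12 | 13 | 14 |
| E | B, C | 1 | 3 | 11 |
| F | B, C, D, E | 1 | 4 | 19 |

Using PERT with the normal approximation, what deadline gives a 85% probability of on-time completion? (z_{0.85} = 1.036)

35.6 weeks

te_A = (10 + 4·12 + 20)/6 = 78/6 = 13; σ²_A = ((20−10)/6)² = 2.778
te_B = (1 + 4·2 + 3)/6 = 12/6 = 2; σ²_B = ((3−1)/6)² = 0.111
te_C = (2 + 4·5 + 14)/6 = 36/6 = 6; σ²_C = ((14−2)/6)² = 4.000
te_D = (12 + 4·13 + 14)/6 = 78/6 = 13; σ²_D = ((14−12)/6)² = 0.111
te_E = (1 + 4·3 + 11)/6 = 24/6 = 4; σ²_E = ((11−1)/6)² = 2.778
te_F = (1 + 4·4 + 19)/6 = 36/6 = 6; σ²_F = ((19−1)/6)² = 9.000

Forward pass:
ES_A = 0; EF_A = 13
ES_B = 13; EF_B = 13+2 = 15
ES_C = 13; EF_C = 13+6 = 19
ES_D = 13; EF_D = 13+13 = 26
ES_E = max(EF_B=15, EF_C=19) = 19; EF_E = 19+4 = 23
ES_F = max(EF_B=15, EF_C=19, EF_D=26, EF_E=23) = 26; EF_F = 26+6 = 32
Expected project duration μ = 32 weeks. Critical path: A → D → F.

Variance along critical path = 2.778 + 0.111 + 9.000 = 11.889; σ = 3.448 weeks.
D = μ + z·σ = 32 + 1.036·3.448 = 35.6 weeks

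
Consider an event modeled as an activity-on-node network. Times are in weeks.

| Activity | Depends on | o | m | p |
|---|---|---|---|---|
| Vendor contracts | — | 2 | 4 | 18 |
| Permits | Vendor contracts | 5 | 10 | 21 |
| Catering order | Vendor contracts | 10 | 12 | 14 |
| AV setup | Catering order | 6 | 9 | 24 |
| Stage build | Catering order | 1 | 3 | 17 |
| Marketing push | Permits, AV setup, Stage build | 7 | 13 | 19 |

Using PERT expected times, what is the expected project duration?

42 weeks

te_Vendor contracts = (2 + 4·4 + 18)/6 = 36/6 = 6
te_Permits = (5 + 4·10 + 21)/6 = 66/6 = 11
te_Catering order = (10 + 4·12 + 14)/6 = 72/6 = 12
te_AV setup = (6 + 4·9 + 24)/6 = 66/6 = 11
te_Stage build = (1 + 4·3 + 17)/6 = 30/6 = 5
te_Marketing push = (7 + 4·13 + 19)/6 = 78/6 = 13

Forward pass:
ES_Vendor contracts = 0; EF_Vendor contracts = 6
ES_Permits = 6; EF_Permits = 6+11 = 17
ES_Catering order = 6; EF_Catering order = 6+12 = 18
ES_AV setup = 18; EF_AV setup = 18+11 = 29
ES_Stage build = 18; EF_Stage build = 18+5 = 23
ES_Marketing push = max(EF_Permits=17, EF_AV setup=29, EF_Stage build=23) = 29; EF_Marketing push = 29+13 = 42
Expected project duration μ = 42 weeks. Critical path: Vendor contracts → Catering order → AV setup → Marketing push.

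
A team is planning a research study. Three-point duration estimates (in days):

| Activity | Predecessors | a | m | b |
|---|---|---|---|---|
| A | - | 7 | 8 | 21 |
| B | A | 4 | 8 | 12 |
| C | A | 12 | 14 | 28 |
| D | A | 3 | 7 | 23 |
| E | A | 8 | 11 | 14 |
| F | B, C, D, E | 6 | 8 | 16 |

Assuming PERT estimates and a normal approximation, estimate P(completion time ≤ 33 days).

te_A = (7 + 4·8 + 21)/6 = 60/6 = 10; σ²_A = ((21−7)/6)² = 5.444
te_B = (4 + 4·8 + 12)/6 = 48/6 = 8; σ²_B = ((12−4)/6)² = 1.778
te_C = (12 + 4·14 + 28)/6 = 96/6 = 16; σ²_C = ((28−12)/6)² = 7.111
te_D = (3 + 4·7 + 23)/6 = 54/6 = 9; σ²_D = ((23−3)/6)² = 11.111
te_E = (8 + 4·11 + 14)/6 = 66/6 = 11; σ²_E = ((14−8)/6)² = 1.000
te_F = (6 + 4·8 + 16)/6 = 54/6 = 9; σ²_F = ((16−6)/6)² = 2.778

Forward pass:
ES_A = 0; EF_A = 10
ES_B = 10; EF_B = 10+8 = 18
ES_C = 10; EF_C = 10+16 = 26
ES_D = 10; EF_D = 10+9 = 19
ES_E = 10; EF_E = 10+11 = 21
ES_F = max(EF_B=18, EF_C=26, EF_D=19, EF_E=21) = 26; EF_F = 26+9 = 35
Expected project duration μ = 35 days. Critical path: A → C → F.

Variance along critical path = 5.444 + 7.111 + 2.778 = 15.333; σ = √15.333 = 3.916 days.
Z = (33 − 35) / 3.916 = -0.511
P(T ≤ 33) = Φ(-0.511) ≈ 0.305

0.305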